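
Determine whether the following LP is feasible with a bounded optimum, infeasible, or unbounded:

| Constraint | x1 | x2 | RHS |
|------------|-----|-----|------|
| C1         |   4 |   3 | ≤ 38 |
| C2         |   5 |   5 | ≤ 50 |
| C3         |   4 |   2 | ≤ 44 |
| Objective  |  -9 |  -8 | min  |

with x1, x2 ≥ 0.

Feasible with a bounded optimal solution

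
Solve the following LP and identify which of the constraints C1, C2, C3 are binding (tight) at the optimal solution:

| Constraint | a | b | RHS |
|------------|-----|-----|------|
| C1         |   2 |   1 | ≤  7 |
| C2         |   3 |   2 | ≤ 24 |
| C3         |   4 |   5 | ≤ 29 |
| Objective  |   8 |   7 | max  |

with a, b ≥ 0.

At a = 1, b = 5, compute slack b - a·x for each constraint:
  C1: 7 − 7 = 0  (binding)
  C2: 24 − 13 = 11  (slack)
  C3: 29 − 29 = 0  (binding)

Optimal: a = 1, b = 5
Binding: C1, C3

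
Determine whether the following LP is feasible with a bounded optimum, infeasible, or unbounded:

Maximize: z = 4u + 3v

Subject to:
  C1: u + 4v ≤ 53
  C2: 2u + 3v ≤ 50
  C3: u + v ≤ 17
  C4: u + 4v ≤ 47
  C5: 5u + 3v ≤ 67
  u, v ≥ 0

Feasible with a bounded optimal solution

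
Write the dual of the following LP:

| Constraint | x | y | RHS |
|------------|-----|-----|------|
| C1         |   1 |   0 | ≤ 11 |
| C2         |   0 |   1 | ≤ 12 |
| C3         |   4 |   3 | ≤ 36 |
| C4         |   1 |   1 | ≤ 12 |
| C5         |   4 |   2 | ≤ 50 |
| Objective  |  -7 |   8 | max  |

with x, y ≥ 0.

Primal max cᵀx s.t. Ax ≤ b, x ≥ 0  →  Dual min bᵀy s.t. Aᵀy ≥ c, y ≥ 0.

Minimize: z = 11y1 + 12y2 + 36y3 + 12y4 + 50y5

Subject to:
  y1 + 4y3 + y4 + 4y5 ≥ -7
  y2 + 3y3 + y4 + 2y5 ≥ 8
  y1, y2, y3, y4, y5 ≥ 0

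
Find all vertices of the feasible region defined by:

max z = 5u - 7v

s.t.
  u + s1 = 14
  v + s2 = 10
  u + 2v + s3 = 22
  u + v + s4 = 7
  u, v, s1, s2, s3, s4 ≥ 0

(0, 0), (7, 0), (0, 7)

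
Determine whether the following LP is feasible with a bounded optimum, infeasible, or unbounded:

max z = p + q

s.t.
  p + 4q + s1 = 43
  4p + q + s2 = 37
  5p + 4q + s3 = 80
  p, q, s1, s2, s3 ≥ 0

Feasible with a bounded optimal solution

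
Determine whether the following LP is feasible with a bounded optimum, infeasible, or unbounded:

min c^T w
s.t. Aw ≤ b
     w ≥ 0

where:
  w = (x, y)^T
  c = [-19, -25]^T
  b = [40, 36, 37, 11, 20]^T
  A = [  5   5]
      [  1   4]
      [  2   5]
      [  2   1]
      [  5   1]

Feasible with a bounded optimal solution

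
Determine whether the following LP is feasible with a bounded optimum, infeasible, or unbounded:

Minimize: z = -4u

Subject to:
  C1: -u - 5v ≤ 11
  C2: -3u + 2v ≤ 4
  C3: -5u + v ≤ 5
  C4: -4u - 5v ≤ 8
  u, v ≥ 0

Unbounded (objective can decrease without bound)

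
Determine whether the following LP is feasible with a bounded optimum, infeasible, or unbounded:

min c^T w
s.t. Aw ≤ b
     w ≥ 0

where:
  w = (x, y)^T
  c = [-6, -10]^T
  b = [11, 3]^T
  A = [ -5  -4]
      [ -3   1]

Unbounded (objective can decrease without bound)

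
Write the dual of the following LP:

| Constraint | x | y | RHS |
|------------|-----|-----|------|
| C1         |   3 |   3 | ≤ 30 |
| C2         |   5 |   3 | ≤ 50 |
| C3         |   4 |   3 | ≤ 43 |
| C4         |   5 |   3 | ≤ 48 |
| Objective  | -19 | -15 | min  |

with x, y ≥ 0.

Primal min cᵀx s.t. Ax ≤ b, x ≥ 0  →  Dual max −bᵀy s.t. Aᵀy ≥ −c, y ≥ 0.

Maximize: z = -30y1 - 50y2 - 43y3 - 48y4

Subject to:
  3y1 + 5y2 + 4y3 + 5y4 ≥ 19
  3y1 + 3y2 + 3y3 + 3y4 ≥ 15
  y1, y2, y3, y4 ≥ 0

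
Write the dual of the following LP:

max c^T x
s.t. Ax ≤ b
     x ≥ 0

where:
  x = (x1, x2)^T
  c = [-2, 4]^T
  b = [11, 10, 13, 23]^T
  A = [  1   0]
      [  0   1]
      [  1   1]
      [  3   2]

Primal max cᵀx s.t. Ax ≤ b, x ≥ 0  →  Dual min bᵀy s.t. Aᵀy ≥ c, y ≥ 0.

Minimize: z = 11y1 + 10y2 + 13y3 + 23y4

Subject to:
  y1 + y3 + 3y4 ≥ -2
  y2 + y3 + 2y4 ≥ 4
  y1, y2, y3, y4 ≥ 0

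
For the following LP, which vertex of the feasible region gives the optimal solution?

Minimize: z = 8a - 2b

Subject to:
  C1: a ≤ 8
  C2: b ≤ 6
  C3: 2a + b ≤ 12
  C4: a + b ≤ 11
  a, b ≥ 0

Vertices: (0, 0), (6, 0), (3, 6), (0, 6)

Evaluate the objective at each vertex of the feasible region:
  z(0, 0) = 0
  z(6, 0) = 48
  z(3, 6) = 12
  z(0, 6) = -12  ←
The minimum is at a = 0, b = 6.

(0, 6)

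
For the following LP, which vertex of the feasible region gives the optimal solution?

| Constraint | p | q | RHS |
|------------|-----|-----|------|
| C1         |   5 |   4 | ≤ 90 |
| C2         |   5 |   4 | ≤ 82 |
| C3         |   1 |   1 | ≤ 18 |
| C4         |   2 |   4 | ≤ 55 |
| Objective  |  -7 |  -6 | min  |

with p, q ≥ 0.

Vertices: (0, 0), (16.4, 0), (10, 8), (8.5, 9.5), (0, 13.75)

Evaluate the objective at each vertex of the feasible region:
  z(0, 0) = 0
  z(16.4, 0) = -114.8
  z(10, 8) = -118  ←
  z(8.5, 9.5) = -116.5
  z(0, 13.75) = -82.5
The minimum is at p = 10, q = 8.

(10, 8)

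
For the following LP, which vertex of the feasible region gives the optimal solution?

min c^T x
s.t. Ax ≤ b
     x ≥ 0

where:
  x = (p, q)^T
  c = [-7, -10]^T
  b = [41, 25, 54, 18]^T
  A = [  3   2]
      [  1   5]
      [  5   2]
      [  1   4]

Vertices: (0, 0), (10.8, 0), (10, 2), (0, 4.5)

Evaluate the objective at each vertex of the feasible region:
  z(0, 0) = 0
  z(10.8, 0) = -75.6
  z(10, 2) = -90  ←
  z(0, 4.5) = -45
The minimum is at p = 10, q = 2.

(10, 2)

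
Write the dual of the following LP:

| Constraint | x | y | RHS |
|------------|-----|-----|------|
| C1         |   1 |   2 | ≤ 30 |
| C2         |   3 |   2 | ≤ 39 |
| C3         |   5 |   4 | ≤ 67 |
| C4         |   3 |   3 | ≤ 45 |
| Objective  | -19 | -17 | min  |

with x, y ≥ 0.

Primal min cᵀx s.t. Ax ≤ b, x ≥ 0  →  Dual max −bᵀy s.t. Aᵀy ≥ −c, y ≥ 0.

Maximize: z = -30y1 - 39y2 - 67y3 - 45y4

Subject to:
  y1 + 3y2 + 5y3 + 3y4 ≥ 19
  2y1 + 2y2 + 4y3 + 3y4 ≥ 17
  y1, y2, y3, y4 ≥ 0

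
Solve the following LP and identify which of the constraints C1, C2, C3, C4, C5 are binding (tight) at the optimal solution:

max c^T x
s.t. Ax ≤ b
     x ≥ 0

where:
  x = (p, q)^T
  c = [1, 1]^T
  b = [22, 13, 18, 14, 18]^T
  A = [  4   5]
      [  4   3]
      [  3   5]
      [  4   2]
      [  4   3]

At p = 1, q = 3, compute slack b - a·x for each constraint:
  C1: 22 − 19 = 3  (slack)
  C2: 13 − 13 = 0  (binding)
  C3: 18 − 18 = 0  (binding)
  C4: 14 − 10 = 4  (slack)
  C5: 18 − 13 = 5  (slack)

Optimal: p = 1, q = 3
Binding: C2, C3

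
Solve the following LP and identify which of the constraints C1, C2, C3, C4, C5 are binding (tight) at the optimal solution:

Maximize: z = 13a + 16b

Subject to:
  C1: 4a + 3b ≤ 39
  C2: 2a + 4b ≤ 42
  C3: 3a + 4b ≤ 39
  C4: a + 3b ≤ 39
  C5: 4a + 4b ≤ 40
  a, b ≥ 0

At a = 1, b = 9, compute slack b - a·x for each constraint:
  C1: 39 − 31 = 8  (slack)
  C2: 42 − 38 = 4  (slack)
  C3: 39 − 39 = 0  (binding)
  C4: 39 − 28 = 11  (slack)
  C5: 40 − 40 = 0  (binding)

Optimal: a = 1, b = 9
Binding: C3, C5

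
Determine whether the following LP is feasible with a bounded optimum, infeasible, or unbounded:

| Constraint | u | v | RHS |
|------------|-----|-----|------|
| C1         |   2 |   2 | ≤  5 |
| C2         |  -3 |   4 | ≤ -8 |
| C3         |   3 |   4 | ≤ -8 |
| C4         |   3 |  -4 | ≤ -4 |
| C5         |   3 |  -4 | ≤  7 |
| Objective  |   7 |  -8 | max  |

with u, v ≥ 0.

Infeasible (no feasible solution exists)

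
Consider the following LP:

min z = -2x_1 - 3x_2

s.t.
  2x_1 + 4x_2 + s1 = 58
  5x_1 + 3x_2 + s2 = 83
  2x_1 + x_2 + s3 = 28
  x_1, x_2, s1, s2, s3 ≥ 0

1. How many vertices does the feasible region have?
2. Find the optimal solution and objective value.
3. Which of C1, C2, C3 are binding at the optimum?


1. 4
2. x_1 = 9, x_2 = 10, z = -48
3. C1, C3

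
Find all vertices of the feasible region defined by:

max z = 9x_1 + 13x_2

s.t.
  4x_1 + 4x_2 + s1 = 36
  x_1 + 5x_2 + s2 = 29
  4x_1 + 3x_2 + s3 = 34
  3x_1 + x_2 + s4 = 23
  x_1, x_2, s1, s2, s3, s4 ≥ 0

(0, 0), (7.667, 0), (7, 2), (4, 5), (0, 5.8)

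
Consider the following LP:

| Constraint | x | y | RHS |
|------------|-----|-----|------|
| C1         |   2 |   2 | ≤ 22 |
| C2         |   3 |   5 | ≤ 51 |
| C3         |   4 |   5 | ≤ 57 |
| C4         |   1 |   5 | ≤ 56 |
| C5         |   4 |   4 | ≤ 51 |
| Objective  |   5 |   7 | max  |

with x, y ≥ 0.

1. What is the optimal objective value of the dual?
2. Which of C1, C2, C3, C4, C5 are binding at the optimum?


1. 73
2. C1, C2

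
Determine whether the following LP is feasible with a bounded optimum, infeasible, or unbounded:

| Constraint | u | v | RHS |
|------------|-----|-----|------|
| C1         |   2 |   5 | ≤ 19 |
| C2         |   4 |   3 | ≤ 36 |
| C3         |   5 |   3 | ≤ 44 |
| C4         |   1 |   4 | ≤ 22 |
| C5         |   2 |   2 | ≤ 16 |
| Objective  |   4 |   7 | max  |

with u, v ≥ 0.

Feasible with a bounded optimal solution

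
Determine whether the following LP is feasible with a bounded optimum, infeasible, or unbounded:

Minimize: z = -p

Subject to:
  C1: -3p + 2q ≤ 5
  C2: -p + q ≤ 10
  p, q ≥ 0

Unbounded (objective can decrease without bound)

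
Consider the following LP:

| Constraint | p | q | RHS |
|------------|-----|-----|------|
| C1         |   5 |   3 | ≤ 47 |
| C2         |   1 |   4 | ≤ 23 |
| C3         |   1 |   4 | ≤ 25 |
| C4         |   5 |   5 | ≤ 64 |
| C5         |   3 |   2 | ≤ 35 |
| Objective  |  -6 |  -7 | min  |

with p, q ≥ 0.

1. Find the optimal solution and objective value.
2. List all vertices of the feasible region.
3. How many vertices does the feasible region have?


1. p = 7, q = 4, z = -70
2. (0, 0), (9.4, 0), (7, 4), (0, 5.75)
3. 4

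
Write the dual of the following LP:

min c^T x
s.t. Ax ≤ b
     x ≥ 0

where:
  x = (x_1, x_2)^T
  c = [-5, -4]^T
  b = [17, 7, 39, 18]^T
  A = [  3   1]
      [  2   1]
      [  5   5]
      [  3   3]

Primal min cᵀx s.t. Ax ≤ b, x ≥ 0  →  Dual max −bᵀy s.t. Aᵀy ≥ −c, y ≥ 0.

Maximize: z = -17y1 - 7y2 - 39y3 - 18y4

Subject to:
  3y1 + 2y2 + 5y3 + 3y4 ≥ 5
  y1 + y2 + 5y3 + 3y4 ≥ 4
  y1, y2, y3, y4 ≥ 0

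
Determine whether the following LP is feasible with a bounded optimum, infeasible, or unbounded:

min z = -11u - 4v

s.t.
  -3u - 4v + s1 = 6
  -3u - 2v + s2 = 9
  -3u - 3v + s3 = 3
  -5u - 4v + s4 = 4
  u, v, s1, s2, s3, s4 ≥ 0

Unbounded (objective can decrease without bound)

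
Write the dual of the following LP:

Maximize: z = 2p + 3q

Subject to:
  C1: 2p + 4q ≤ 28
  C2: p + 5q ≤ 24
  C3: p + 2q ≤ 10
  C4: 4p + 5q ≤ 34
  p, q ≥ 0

Primal max cᵀx s.t. Ax ≤ b, x ≥ 0  →  Dual min bᵀy s.t. Aᵀy ≥ c, y ≥ 0.

Minimize: z = 28y1 + 24y2 + 10y3 + 34y4

Subject to:
  2y1 + y2 + y3 + 4y4 ≥ 2
  4y1 + 5y2 + 2y3 + 5y4 ≥ 3
  y1, y2, y3, y4 ≥ 0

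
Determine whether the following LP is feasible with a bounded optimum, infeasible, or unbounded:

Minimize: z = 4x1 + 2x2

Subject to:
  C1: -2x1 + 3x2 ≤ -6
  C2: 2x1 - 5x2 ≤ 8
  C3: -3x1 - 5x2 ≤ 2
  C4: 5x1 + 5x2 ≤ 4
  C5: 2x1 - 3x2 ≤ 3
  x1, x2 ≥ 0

Infeasible (no feasible solution exists)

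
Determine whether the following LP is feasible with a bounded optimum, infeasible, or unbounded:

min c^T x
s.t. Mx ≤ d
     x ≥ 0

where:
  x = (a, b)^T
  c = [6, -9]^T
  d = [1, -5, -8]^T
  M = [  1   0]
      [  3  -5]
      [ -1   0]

Infeasible (no feasible solution exists)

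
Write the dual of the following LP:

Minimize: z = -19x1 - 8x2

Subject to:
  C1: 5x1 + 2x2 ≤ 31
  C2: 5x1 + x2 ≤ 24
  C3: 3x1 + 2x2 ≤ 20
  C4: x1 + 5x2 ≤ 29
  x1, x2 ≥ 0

Primal min cᵀx s.t. Ax ≤ b, x ≥ 0  →  Dual max −bᵀy s.t. Aᵀy ≥ −c, y ≥ 0.

Maximize: z = -31y1 - 24y2 - 20y3 - 29y4

Subject to:
  5y1 + 5y2 + 3y3 + y4 ≥ 19
  2y1 + y2 + 2y3 + 5y4 ≥ 8
  y1, y2, y3, y4 ≥ 0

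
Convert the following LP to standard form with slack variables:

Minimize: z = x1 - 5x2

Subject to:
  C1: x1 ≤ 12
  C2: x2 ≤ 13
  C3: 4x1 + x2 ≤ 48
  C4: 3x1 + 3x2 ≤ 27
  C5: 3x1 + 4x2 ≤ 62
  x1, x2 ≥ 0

min z = x1 - 5x2

s.t.
  x1 + s1 = 12
  x2 + s2 = 13
  4x1 + x2 + s3 = 48
  3x1 + 3x2 + s4 = 27
  3x1 + 4x2 + s5 = 62
  x1, x2, s1, s2, s3, s4, s5 ≥ 0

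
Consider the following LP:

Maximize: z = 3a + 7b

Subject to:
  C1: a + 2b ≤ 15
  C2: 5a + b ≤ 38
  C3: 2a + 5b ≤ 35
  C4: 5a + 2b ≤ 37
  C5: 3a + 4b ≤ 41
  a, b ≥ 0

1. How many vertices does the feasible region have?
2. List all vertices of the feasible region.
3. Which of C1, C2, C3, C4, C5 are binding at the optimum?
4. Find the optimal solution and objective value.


1. 5
2. (0, 0), (7.4, 0), (5.5, 4.75), (5, 5), (0, 7)
3. C1, C3
4. a = 5, b = 5, z = 50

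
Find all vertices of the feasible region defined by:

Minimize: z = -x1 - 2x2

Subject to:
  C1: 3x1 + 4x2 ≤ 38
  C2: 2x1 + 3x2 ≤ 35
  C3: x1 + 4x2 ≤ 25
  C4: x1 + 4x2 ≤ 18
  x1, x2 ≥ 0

(0, 0), (12.67, 0), (10, 2), (0, 4.5)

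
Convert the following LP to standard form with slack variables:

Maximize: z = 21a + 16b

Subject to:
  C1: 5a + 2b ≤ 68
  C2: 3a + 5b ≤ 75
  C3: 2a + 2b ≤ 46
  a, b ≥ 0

max z = 21a + 16b

s.t.
  5a + 2b + s1 = 68
  3a + 5b + s2 = 75
  2a + 2b + s3 = 46
  a, b, s1, s2, s3 ≥ 0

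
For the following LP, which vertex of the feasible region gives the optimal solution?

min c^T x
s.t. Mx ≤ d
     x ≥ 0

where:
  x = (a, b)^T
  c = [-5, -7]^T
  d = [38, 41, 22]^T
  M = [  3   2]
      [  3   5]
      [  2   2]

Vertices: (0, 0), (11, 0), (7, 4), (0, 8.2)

Evaluate the objective at each vertex of the feasible region:
  z(0, 0) = 0
  z(11, 0) = -55
  z(7, 4) = -63  ←
  z(0, 8.2) = -57.4
The minimum is at a = 7, b = 4.

(7, 4)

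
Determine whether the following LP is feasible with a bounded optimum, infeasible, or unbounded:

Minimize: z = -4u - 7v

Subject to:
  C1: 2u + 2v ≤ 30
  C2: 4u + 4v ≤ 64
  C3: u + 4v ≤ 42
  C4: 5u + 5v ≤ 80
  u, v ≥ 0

Feasible with a bounded optimal solution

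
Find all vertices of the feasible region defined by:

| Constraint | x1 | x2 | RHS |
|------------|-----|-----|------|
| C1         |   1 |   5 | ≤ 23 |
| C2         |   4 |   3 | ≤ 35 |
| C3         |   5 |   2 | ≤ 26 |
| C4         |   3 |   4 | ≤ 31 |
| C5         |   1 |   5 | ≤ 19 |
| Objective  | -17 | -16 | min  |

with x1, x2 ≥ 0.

(0, 0), (5.2, 0), (4, 3), (0, 3.8)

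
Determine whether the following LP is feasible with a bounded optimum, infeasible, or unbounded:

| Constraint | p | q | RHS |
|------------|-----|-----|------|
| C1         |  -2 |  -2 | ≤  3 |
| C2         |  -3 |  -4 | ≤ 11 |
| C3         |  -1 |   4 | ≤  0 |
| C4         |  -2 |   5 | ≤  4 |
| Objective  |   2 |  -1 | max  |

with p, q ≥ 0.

Unbounded (objective can increase without bound)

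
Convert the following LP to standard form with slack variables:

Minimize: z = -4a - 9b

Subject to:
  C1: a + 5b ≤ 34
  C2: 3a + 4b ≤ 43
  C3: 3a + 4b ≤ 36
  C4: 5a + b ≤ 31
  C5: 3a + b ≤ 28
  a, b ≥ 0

min z = -4a - 9b

s.t.
  a + 5b + s1 = 34
  3a + 4b + s2 = 43
  3a + 4b + s3 = 36
  5a + b + s4 = 31
  3a + b + s5 = 28
  a, b, s1, s2, s3, s4, s5 ≥ 0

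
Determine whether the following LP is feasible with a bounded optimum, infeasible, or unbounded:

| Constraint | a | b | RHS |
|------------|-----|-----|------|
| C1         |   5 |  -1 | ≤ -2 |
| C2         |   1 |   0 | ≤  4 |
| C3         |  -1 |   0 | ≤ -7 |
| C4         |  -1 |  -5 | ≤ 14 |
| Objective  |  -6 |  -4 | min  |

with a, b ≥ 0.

Infeasible (no feasible solution exists)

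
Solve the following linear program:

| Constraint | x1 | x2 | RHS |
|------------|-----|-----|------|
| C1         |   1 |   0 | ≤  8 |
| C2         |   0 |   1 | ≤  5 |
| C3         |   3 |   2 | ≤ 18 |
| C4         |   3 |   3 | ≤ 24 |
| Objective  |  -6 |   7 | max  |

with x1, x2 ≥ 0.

Evaluate the objective at each vertex of the feasible region:
  z(0, 0) = 0
  z(6, 0) = -36
  z(2.667, 5) = 19
  z(0, 5) = 35  ←
The maximum is at x1 = 0, x2 = 5.

x1 = 0, x2 = 5, z = 35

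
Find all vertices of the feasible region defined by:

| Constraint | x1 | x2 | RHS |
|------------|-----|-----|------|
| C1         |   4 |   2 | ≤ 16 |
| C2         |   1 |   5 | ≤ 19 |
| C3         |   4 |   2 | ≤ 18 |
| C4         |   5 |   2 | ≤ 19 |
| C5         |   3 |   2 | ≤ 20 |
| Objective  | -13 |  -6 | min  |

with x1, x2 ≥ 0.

(0, 0), (3.8, 0), (3, 2), (2.333, 3.333), (0, 3.8)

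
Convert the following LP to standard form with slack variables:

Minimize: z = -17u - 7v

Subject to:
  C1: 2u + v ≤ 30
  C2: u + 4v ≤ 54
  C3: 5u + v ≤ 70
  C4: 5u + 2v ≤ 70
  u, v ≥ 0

min z = -17u - 7v

s.t.
  2u + v + s1 = 30
  u + 4v + s2 = 54
  5u + v + s3 = 70
  5u + 2v + s4 = 70
  u, v, s1, s2, s3, s4 ≥ 0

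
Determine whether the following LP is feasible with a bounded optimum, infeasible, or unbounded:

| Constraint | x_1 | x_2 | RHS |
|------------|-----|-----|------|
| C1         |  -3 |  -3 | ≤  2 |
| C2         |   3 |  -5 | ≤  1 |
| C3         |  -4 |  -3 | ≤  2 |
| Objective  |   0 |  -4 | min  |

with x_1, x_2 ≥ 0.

Unbounded (objective can decrease without bound)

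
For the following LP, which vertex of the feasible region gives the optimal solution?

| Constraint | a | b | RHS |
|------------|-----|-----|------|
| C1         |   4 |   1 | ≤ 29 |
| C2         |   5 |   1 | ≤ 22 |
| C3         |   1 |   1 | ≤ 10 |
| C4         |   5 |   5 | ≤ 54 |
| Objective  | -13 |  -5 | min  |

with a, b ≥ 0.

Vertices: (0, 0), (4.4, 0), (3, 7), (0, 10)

Evaluate the objective at each vertex of the feasible region:
  z(0, 0) = 0
  z(4.4, 0) = -57.2
  z(3, 7) = -74  ←
  z(0, 10) = -50
The minimum is at a = 3, b = 7.

(3, 7)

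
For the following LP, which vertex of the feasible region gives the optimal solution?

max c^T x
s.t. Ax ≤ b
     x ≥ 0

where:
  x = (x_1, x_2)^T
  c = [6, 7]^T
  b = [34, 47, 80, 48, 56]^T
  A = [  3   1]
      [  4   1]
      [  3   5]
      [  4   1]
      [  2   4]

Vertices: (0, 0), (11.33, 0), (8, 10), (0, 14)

Evaluate the objective at each vertex of the feasible region:
  z(0, 0) = 0
  z(11.33, 0) = 68
  z(8, 10) = 118  ←
  z(0, 14) = 98
The maximum is at x_1 = 8, x_2 = 10.

(8, 10)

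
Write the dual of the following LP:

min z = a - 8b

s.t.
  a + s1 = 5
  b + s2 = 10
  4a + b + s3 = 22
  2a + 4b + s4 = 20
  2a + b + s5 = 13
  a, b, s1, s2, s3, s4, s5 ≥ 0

Primal min cᵀx s.t. Ax ≤ b, x ≥ 0  →  Dual max −bᵀy s.t. Aᵀy ≥ −c, y ≥ 0.

Maximize: z = -5y1 - 10y2 - 22y3 - 20y4 - 13y5

Subject to:
  y1 + 4y3 + 2y4 + 2y5 ≥ -1
  y2 + y3 + 4y4 + y5 ≥ 8
  y1, y2, y3, y4, y5 ≥ 0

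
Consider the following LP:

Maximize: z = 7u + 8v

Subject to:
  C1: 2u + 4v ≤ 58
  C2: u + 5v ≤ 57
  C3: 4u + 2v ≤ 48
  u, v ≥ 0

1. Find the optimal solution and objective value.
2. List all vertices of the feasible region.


1. u = 7, v = 10, z = 129
2. (0, 0), (12, 0), (7, 10), (0, 11.4)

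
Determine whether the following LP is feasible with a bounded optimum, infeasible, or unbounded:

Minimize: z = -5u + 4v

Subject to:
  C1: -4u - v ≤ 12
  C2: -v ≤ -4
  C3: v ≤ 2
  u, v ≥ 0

Infeasible (no feasible solution exists)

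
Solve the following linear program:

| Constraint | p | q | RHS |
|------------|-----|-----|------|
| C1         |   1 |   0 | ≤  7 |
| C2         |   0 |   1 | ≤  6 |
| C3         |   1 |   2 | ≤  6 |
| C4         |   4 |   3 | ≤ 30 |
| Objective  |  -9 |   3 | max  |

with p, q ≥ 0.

Evaluate the objective at each vertex of the feasible region:
  z(0, 0) = 0
  z(6, 0) = -54
  z(0, 3) = 9  ←
The maximum is at p = 0, q = 3.

p = 0, q = 3, z = 9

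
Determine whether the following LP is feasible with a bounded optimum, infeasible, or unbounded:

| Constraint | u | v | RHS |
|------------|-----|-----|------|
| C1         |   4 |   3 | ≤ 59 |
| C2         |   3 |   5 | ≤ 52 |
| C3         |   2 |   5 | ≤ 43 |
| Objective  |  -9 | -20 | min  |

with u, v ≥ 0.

Feasible with a bounded optimal solution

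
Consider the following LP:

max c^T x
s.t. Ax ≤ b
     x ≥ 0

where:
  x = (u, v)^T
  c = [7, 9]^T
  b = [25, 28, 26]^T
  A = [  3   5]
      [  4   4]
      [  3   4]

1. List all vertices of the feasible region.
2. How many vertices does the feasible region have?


1. (0, 0), (7, 0), (5, 2), (0, 5)
2. 4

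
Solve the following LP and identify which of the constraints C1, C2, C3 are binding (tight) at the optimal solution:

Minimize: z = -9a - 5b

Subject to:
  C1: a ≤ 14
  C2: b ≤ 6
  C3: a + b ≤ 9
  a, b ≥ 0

At a = 9, b = 0, compute slack b - a·x for each constraint:
  C1: 14 − 9 = 5  (slack)
  C2: 6 − 0 = 6  (slack)
  C3: 9 − 9 = 0  (binding)

Optimal: a = 9, b = 0
Binding: C3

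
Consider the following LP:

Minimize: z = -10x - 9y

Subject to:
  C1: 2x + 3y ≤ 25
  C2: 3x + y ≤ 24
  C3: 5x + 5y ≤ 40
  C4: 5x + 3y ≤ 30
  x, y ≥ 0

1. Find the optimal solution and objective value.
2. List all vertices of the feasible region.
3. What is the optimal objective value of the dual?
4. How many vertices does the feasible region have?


1. x = 3, y = 5, z = -75
2. (0, 0), (6, 0), (3, 5), (0, 8)
3. -75
4. 4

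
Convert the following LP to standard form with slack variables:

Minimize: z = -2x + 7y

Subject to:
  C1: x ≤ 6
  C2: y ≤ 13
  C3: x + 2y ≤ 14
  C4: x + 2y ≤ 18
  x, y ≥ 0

min z = -2x + 7y

s.t.
  x + s1 = 6
  y + s2 = 13
  x + 2y + s3 = 14
  x + 2y + s4 = 18
  x, y, s1, s2, s3, s4 ≥ 0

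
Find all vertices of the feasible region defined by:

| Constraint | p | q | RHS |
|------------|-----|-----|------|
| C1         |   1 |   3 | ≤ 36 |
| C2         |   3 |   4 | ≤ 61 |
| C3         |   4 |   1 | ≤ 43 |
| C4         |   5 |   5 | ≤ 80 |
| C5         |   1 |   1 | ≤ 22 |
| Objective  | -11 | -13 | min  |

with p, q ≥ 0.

(0, 0), (10.75, 0), (9, 7), (6, 10), (0, 12)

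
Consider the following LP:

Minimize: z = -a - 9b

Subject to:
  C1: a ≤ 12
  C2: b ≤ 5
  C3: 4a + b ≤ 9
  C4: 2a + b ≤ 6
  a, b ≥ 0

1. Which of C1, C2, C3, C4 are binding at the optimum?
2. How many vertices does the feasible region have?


1. C2, C4
2. 5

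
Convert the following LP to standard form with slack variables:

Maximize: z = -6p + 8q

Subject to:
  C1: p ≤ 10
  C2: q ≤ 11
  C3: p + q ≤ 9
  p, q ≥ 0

max z = -6p + 8q

s.t.
  p + s1 = 10
  q + s2 = 11
  p + q + s3 = 9
  p, q, s1, s2, s3 ≥ 0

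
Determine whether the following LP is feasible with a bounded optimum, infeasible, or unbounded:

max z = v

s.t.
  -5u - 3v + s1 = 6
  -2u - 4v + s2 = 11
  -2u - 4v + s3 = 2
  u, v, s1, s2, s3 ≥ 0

Unbounded (objective can increase without bound)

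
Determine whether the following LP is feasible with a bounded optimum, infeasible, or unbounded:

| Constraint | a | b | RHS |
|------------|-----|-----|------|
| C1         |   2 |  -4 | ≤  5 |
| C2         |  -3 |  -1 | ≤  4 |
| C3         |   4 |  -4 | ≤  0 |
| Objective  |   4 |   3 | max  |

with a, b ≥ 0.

Unbounded (objective can increase without bound)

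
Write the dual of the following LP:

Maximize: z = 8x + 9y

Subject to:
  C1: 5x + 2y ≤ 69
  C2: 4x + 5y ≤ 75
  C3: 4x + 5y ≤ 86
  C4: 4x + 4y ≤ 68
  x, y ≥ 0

Primal max cᵀx s.t. Ax ≤ b, x ≥ 0  →  Dual min bᵀy s.t. Aᵀy ≥ c, y ≥ 0.

Minimize: z = 69y1 + 75y2 + 86y3 + 68y4

Subject to:
  5y1 + 4y2 + 4y3 + 4y4 ≥ 8
  2y1 + 5y2 + 5y3 + 4y4 ≥ 9
  y1, y2, y3, y4 ≥ 0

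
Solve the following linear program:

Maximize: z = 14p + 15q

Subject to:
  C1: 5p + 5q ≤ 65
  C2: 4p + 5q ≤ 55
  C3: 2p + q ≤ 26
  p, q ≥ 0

Evaluate the objective at each vertex of the feasible region:
  z(0, 0) = 0
  z(13, 0) = 182
  z(10, 3) = 185  ←
  z(0, 11) = 165
The maximum is at p = 10, q = 3.

p = 10, q = 3, z = 185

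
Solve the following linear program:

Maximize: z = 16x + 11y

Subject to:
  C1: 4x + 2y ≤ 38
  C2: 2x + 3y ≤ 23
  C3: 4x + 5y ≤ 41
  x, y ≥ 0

Evaluate the objective at each vertex of the feasible region:
  z(0, 0) = 0
  z(9.5, 0) = 152
  z(9, 1) = 155  ←
  z(4, 5) = 119
  z(0, 7.667) = 84.33
The maximum is at x = 9, y = 1.

x = 9, y = 1, z = 155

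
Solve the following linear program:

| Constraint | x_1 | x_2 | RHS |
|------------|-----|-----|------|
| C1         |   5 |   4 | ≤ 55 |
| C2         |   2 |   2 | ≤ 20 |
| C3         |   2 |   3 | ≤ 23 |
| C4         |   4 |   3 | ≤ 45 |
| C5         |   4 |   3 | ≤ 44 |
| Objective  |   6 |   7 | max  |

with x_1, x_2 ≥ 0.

Evaluate the objective at each vertex of the feasible region:
  z(0, 0) = 0
  z(10, 0) = 60
  z(7, 3) = 63  ←
  z(0, 7.667) = 53.67
The maximum is at x_1 = 7, x_2 = 3.

x_1 = 7, x_2 = 3, z = 63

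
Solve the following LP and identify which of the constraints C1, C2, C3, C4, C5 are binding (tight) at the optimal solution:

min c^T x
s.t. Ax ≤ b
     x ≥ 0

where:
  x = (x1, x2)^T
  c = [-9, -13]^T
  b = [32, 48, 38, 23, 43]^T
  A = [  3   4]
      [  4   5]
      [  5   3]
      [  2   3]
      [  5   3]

At x1 = 4, x2 = 5, compute slack b - a·x for each constraint:
  C1: 32 − 32 = 0  (binding)
  C2: 48 − 41 = 7  (slack)
  C3: 38 − 35 = 3  (slack)
  C4: 23 − 23 = 0  (binding)
  C5: 43 − 35 = 8  (slack)

Optimal: x1 = 4, x2 = 5
Binding: C1, C4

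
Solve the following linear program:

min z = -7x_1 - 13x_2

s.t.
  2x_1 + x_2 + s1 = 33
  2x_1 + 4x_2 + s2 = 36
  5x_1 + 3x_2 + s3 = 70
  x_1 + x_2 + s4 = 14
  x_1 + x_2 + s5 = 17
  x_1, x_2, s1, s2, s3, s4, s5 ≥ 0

Evaluate the objective at each vertex of the feasible region:
  z(0, 0) = 0
  z(14, 0) = -98
  z(10, 4) = -122  ←
  z(0, 9) = -117
The minimum is at x_1 = 10, x_2 = 4.

x_1 = 10, x_2 = 4, z = -122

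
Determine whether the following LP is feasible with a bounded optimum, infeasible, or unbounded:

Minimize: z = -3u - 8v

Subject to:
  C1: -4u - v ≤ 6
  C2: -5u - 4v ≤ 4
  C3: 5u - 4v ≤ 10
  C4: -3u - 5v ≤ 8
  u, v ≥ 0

Unbounded (objective can decrease without bound)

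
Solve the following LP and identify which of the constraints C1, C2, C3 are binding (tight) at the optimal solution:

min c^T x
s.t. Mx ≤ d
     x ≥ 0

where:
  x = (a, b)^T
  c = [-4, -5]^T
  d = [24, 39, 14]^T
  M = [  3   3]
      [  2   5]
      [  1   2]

At a = 2, b = 6, compute slack b - a·x for each constraint:
  C1: 24 − 24 = 0  (binding)
  C2: 39 − 34 = 5  (slack)
  C3: 14 − 14 = 0  (binding)

Optimal: a = 2, b = 6
Binding: C1, C3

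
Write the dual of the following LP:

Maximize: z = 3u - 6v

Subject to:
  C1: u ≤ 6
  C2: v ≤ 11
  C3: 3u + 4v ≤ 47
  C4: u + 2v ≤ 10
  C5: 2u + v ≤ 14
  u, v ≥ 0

Primal max cᵀx s.t. Ax ≤ b, x ≥ 0  →  Dual min bᵀy s.t. Aᵀy ≥ c, y ≥ 0.

Minimize: z = 6y1 + 11y2 + 47y3 + 10y4 + 14y5

Subject to:
  y1 + 3y3 + y4 + 2y5 ≥ 3
  y2 + 4y3 + 2y4 + y5 ≥ -6
  y1, y2, y3, y4, y5 ≥ 0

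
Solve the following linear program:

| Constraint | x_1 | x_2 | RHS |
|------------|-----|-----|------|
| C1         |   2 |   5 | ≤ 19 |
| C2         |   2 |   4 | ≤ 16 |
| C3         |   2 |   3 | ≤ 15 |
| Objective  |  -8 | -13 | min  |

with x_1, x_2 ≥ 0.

Evaluate the objective at each vertex of the feasible region:
  z(0, 0) = 0
  z(7.5, 0) = -60
  z(6, 1) = -61  ←
  z(2, 3) = -55
  z(0, 3.8) = -49.4
The minimum is at x_1 = 6, x_2 = 1.

x_1 = 6, x_2 = 1, z = -61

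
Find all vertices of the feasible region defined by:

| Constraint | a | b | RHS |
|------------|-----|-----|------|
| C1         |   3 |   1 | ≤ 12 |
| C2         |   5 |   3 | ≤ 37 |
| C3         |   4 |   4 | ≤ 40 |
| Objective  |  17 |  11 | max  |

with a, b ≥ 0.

(0, 0), (4, 0), (1, 9), (0, 10)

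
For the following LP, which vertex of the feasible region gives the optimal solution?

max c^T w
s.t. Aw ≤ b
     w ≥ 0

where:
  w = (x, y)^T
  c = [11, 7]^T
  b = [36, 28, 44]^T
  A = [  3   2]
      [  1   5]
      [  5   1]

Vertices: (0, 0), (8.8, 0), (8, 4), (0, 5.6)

Evaluate the objective at each vertex of the feasible region:
  z(0, 0) = 0
  z(8.8, 0) = 96.8
  z(8, 4) = 116  ←
  z(0, 5.6) = 39.2
The maximum is at x = 8, y = 4.

(8, 4)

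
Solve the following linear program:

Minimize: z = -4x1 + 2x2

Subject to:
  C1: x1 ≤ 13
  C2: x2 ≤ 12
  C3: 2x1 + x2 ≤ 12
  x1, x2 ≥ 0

Evaluate the objective at each vertex of the feasible region:
  z(0, 0) = 0
  z(6, 0) = -24  ←
  z(0, 12) = 24
The minimum is at x1 = 6, x2 = 0.

x1 = 6, x2 = 0, z = -24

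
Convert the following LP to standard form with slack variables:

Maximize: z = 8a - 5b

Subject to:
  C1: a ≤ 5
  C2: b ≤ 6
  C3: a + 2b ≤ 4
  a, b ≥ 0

max z = 8a - 5b

s.t.
  a + s1 = 5
  b + s2 = 6
  a + 2b + s3 = 4
  a, b, s1, s2, s3 ≥ 0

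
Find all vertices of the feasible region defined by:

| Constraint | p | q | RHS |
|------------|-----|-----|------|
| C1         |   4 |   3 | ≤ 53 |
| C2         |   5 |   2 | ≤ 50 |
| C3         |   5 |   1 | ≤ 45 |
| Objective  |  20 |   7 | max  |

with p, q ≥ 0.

(0, 0), (9, 0), (8, 5), (6.286, 9.286), (0, 17.67)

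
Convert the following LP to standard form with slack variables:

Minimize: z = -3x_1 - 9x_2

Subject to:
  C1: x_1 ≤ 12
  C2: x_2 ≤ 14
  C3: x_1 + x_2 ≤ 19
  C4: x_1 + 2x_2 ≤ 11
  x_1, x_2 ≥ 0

min z = -3x_1 - 9x_2

s.t.
  x_1 + s1 = 12
  x_2 + s2 = 14
  x_1 + x_2 + s3 = 19
  x_1 + 2x_2 + s4 = 11
  x_1, x_2, s1, s2, s3, s4 ≥ 0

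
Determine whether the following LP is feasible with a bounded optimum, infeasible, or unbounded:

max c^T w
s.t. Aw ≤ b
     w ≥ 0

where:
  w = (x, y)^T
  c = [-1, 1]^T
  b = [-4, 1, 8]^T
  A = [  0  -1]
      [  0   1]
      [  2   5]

Infeasible (no feasible solution exists)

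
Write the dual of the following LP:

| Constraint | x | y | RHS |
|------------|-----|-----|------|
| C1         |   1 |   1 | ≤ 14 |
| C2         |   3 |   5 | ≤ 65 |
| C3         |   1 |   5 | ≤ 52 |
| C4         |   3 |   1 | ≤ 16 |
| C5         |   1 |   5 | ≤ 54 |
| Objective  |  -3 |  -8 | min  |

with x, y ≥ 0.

Primal min cᵀx s.t. Ax ≤ b, x ≥ 0  →  Dual max −bᵀy s.t. Aᵀy ≥ −c, y ≥ 0.

Maximize: z = -14y1 - 65y2 - 52y3 - 16y4 - 54y5

Subject to:
  y1 + 3y2 + y3 + 3y4 + y5 ≥ 3
  y1 + 5y2 + 5y3 + y4 + 5y5 ≥ 8
  y1, y2, y3, y4, y5 ≥ 0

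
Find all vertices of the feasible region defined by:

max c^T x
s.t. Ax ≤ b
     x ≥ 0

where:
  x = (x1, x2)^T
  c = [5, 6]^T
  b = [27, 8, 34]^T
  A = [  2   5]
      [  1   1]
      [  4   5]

(0, 0), (8, 0), (6, 2), (3.5, 4), (0, 5.4)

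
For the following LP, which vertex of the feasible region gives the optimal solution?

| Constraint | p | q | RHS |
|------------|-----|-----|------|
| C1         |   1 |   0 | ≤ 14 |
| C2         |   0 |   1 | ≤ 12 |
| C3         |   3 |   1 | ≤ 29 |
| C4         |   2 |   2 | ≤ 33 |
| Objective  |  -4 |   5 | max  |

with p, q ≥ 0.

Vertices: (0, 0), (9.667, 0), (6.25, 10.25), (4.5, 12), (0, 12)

Evaluate the objective at each vertex of the feasible region:
  z(0, 0) = 0
  z(9.667, 0) = -38.67
  z(6.25, 10.25) = 26.25
  z(4.5, 12) = 42
  z(0, 12) = 60  ←
The maximum is at p = 0, q = 12.

(0, 12)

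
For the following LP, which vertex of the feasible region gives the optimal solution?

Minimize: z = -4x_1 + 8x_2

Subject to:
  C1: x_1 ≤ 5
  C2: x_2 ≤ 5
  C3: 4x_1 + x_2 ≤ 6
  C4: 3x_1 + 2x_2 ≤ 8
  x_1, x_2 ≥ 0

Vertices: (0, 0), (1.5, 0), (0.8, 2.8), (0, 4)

Evaluate the objective at each vertex of the feasible region:
  z(0, 0) = 0
  z(1.5, 0) = -6  ←
  z(0.8, 2.8) = 19.2
  z(0, 4) = 32
The minimum is at x_1 = 1.5, x_2 = 0.

(1.5, 0)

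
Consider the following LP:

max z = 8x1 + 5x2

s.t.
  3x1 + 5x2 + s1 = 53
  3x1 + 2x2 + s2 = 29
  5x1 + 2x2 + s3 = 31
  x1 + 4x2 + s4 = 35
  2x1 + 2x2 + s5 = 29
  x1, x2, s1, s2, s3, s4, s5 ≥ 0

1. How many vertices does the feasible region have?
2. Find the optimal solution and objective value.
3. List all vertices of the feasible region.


1. 4
2. x1 = 3, x2 = 8, z = 64
3. (0, 0), (6.2, 0), (3, 8), (0, 8.75)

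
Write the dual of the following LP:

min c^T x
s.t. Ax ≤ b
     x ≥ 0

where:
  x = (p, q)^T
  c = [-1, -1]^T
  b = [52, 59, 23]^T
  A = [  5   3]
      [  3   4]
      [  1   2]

Primal min cᵀx s.t. Ax ≤ b, x ≥ 0  →  Dual max −bᵀy s.t. Aᵀy ≥ −c, y ≥ 0.

Maximize: z = -52y1 - 59y2 - 23y3

Subject to:
  5y1 + 3y2 + y3 ≥ 1
  3y1 + 4y2 + 2y3 ≥ 1
  y1, y2, y3 ≥ 0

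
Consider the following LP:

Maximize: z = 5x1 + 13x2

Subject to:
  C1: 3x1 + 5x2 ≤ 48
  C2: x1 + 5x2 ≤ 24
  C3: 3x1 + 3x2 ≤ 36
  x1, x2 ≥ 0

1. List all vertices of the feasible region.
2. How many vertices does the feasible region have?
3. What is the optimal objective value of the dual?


1. (0, 0), (12, 0), (9, 3), (0, 4.8)
2. 4
3. 84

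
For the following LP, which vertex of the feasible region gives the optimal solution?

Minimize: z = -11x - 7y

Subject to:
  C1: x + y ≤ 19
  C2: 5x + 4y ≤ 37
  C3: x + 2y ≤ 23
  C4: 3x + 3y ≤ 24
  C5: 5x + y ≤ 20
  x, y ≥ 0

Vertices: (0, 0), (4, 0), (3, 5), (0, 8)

Evaluate the objective at each vertex of the feasible region:
  z(0, 0) = 0
  z(4, 0) = -44
  z(3, 5) = -68  ←
  z(0, 8) = -56
The minimum is at x = 3, y = 5.

(3, 5)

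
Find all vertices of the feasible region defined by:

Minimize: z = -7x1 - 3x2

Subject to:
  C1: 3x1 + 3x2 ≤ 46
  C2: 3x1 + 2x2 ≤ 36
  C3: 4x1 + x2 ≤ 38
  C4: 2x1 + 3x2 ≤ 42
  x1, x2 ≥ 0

(0, 0), (9.5, 0), (8, 6), (5.333, 10), (4, 11.33), (0, 14)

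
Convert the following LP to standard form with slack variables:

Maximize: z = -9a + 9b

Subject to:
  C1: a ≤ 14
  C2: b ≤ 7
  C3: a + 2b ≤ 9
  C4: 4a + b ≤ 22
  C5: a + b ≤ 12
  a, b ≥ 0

max z = -9a + 9b

s.t.
  a + s1 = 14
  b + s2 = 7
  a + 2b + s3 = 9
  4a + b + s4 = 22
  a + b + s5 = 12
  a, b, s1, s2, s3, s4, s5 ≥ 0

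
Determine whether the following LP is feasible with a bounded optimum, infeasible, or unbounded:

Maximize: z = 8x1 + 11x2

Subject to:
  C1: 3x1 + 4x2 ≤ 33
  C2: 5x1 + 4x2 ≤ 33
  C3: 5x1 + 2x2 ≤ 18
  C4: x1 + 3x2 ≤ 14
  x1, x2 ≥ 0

Feasible with a bounded optimal solution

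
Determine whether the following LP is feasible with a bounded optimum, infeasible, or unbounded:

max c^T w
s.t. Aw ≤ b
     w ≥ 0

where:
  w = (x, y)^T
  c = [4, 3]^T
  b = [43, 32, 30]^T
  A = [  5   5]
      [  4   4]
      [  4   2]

Feasible with a bounded optimal solution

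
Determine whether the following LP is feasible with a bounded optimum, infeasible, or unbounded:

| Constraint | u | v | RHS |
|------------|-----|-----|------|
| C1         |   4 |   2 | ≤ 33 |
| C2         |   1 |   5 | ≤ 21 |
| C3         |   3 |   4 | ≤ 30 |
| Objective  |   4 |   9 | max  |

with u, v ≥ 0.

Feasible with a bounded optimal solution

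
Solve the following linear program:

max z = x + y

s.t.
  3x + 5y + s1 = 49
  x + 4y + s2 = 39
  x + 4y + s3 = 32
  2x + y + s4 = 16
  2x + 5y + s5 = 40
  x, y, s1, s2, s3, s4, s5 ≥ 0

Evaluate the objective at each vertex of the feasible region:
  z(0, 0) = 0
  z(8, 0) = 8
  z(5, 6) = 11  ←
  z(0, 8) = 8
The maximum is at x = 5, y = 6.

x = 5, y = 6, z = 11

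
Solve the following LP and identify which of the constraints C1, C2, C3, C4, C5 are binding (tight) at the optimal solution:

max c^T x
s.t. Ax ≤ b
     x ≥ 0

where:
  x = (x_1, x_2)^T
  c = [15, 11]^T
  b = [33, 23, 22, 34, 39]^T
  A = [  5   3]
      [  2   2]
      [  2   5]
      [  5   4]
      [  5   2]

At x_1 = 6, x_2 = 1, compute slack b - a·x for each constraint:
  C1: 33 − 33 = 0  (binding)
  C2: 23 − 14 = 9  (slack)
  C3: 22 − 17 = 5  (slack)
  C4: 34 − 34 = 0  (binding)
  C5: 39 − 32 = 7  (slack)

Optimal: x_1 = 6, x_2 = 1
Binding: C1, C4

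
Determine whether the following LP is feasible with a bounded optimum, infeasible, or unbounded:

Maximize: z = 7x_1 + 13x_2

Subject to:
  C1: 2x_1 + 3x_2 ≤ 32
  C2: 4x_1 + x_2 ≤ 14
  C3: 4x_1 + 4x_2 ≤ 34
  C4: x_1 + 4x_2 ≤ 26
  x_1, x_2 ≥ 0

Feasible with a bounded optimal solution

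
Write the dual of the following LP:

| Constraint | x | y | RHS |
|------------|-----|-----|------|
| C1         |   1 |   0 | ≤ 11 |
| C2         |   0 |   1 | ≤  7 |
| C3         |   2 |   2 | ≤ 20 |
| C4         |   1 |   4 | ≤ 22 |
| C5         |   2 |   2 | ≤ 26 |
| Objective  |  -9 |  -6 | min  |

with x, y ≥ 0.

Primal min cᵀx s.t. Ax ≤ b, x ≥ 0  →  Dual max −bᵀy s.t. Aᵀy ≥ −c, y ≥ 0.

Maximize: z = -11y1 - 7y2 - 20y3 - 22y4 - 26y5

Subject to:
  y1 + 2y3 + y4 + 2y5 ≥ 9
  y2 + 2y3 + 4y4 + 2y5 ≥ 6
  y1, y2, y3, y4, y5 ≥ 0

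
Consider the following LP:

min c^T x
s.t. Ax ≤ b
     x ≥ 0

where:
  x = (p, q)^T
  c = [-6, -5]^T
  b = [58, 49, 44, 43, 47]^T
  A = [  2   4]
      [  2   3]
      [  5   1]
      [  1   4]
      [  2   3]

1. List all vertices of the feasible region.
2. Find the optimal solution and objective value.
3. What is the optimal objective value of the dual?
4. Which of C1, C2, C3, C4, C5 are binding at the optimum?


1. (0, 0), (8.8, 0), (7, 9), (0, 10.75)
2. p = 7, q = 9, z = -87
3. -87
4. C3, C4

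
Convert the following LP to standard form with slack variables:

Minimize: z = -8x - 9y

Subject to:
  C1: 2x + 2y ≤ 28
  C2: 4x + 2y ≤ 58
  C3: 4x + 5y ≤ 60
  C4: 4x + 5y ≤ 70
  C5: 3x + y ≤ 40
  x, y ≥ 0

min z = -8x - 9y

s.t.
  2x + 2y + s1 = 28
  4x + 2y + s2 = 58
  4x + 5y + s3 = 60
  4x + 5y + s4 = 70
  3x + y + s5 = 40
  x, y, s1, s2, s3, s4, s5 ≥ 0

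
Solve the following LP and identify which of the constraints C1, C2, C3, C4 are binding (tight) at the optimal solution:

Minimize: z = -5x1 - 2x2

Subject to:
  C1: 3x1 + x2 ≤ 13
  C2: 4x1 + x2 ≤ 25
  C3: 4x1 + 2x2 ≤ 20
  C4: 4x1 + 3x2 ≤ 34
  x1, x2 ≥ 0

At x1 = 3, x2 = 4, compute slack b - a·x for each constraint:
  C1: 13 − 13 = 0  (binding)
  C2: 25 − 16 = 9  (slack)
  C3: 20 − 20 = 0  (binding)
  C4: 34 − 24 = 10  (slack)

Optimal: x1 = 3, x2 = 4
Binding: C1, C3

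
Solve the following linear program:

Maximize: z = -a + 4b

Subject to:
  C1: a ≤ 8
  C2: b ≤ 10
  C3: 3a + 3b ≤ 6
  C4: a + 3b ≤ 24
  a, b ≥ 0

Evaluate the objective at each vertex of the feasible region:
  z(0, 0) = 0
  z(2, 0) = -2
  z(0, 2) = 8  ←
The maximum is at a = 0, b = 2.

a = 0, b = 2, z = 8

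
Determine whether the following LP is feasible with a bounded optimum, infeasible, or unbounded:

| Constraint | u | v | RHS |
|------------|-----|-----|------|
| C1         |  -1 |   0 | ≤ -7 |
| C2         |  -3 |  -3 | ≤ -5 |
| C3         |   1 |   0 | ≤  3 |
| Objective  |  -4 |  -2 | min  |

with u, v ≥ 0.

Infeasible (no feasible solution exists)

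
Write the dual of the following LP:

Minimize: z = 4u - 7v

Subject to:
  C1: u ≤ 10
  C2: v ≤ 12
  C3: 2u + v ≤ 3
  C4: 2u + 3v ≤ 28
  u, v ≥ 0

Primal min cᵀx s.t. Ax ≤ b, x ≥ 0  →  Dual max −bᵀy s.t. Aᵀy ≥ −c, y ≥ 0.

Maximize: z = -10y1 - 12y2 - 3y3 - 28y4

Subject to:
  y1 + 2y3 + 2y4 ≥ -4
  y2 + y3 + 3y4 ≥ 7
  y1, y2, y3, y4 ≥ 0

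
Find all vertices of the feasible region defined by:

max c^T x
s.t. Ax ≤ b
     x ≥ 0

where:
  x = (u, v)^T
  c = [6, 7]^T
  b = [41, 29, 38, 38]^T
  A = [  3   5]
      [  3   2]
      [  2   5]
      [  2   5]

(0, 0), (9.667, 0), (7, 4), (3, 6.4), (0, 7.6)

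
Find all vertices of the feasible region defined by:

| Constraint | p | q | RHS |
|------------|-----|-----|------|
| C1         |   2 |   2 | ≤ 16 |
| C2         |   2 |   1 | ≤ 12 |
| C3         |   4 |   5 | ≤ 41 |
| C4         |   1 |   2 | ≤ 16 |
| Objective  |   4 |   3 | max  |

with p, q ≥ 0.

(0, 0), (6, 0), (4, 4), (0, 8)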